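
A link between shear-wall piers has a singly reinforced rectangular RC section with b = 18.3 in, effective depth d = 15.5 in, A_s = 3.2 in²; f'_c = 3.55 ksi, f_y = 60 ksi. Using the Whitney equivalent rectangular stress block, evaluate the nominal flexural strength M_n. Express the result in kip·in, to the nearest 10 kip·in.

T = A_s f_y = 3.2 × 60 = 192 kips.
a = T/(0.85 f'_c b) = 192/(0.85 × 3.55 × 18.3) = 3.477 in.
M_n = T(d − a/2) = 192 × (15.5 − 1.7385) = 2642.2 kip·in.

M_n ≈ 2640 kip·in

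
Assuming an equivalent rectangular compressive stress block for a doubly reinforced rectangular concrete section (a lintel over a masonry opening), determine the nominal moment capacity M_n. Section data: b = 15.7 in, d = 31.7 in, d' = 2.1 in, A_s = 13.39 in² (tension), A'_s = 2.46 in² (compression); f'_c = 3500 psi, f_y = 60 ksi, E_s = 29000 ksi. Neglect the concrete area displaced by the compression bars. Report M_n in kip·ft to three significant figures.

Assume both steels yield.
a = (A_s − A'_s) f_y/(0.85 f'_c b) = (13.39 − 2.46) × 60/(0.85 × 3.5 × 15.7) = 14.041 in.
c = a/β₁ = 14.041/0.85 = 16.519 in; ε'_s = 0.003(c − d')/c = 0.0026 ≥ ε_y = 0.0021, so the compression steel yields.
M_n = (A_s − A'_s) f_y (d − a/2) + A'_s f_y (d − d') = 655.8 × (31.7 − 7.0205) + 147.6 × (31.7 − 2.1) = 16184.8 + 4369.0 = 20553.8 kip·in = 20553.8/12 = 1712.82 kip·ft.

M_n ≈ 1710 kip·ft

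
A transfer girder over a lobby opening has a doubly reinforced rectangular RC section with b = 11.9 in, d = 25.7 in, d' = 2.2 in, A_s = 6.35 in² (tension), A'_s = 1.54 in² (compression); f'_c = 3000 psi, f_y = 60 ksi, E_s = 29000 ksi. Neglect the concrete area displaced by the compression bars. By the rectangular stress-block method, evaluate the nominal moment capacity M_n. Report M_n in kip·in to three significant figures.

Assume both steels yield.
a = (A_s − A'_s) f_y/(0.85 f'_c b) = (6.35 − 1.54) × 60/(0.85 × 3 × 11.9) = 9.511 in.
c = a/β₁ = 9.511/0.85 = 11.189 in; ε'_s = 0.003(c − d')/c = 0.0024 ≥ ε_y = 0.0021, so the compression steel yields.
M_n = (A_s − A'_s) f_y (d − a/2) + A'_s f_y (d − d') = 288.6 × (25.7 − 4.7555) + 92.4 × (25.7 − 2.2) = 6044.6 + 2171.4 = 8216.0 kip·in.

M_n ≈ 8220 kip·in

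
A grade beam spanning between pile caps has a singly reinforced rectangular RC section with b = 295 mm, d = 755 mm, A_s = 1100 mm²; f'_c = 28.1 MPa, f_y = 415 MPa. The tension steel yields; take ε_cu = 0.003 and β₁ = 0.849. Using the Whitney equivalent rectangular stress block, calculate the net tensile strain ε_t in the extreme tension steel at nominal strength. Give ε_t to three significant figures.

ε_t ≈ 0.0267

a = A_s f_y/(0.85 f'_c b) = 64.79 mm.
β₁ = 0.849, so c = a/β₁ = 64.79/0.849 = 76.31 mm.
From the linear strain diagram with ε_cu = 0.003: ε_t = 0.003 (d − c)/c = 0.003 × (755 − 76.31)/76.31 = 0.0267.
Since ε_t ≥ 0.005, the section is tension-controlled.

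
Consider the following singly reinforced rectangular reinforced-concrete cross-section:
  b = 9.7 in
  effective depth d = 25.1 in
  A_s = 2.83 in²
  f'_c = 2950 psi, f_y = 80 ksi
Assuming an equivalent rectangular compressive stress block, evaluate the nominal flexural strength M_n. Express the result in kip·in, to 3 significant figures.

M_n ≈ 4630 kip·in

T = A_s f_y = 2.83 × 80 = 226.4 kips.
a = T/(0.85 f'_c b) = 226.4/(0.85 × 2.95 × 9.7) = 9.308 in.
M_n = T(d − a/2) = 226.4 × (25.1 − 4.654) = 4629.0 kip·in.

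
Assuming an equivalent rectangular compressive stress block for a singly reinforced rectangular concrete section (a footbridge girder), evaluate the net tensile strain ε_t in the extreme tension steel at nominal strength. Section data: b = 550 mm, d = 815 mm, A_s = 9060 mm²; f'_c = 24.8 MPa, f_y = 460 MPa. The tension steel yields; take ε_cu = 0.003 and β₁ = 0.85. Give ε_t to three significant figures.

ε_t ≈ 0.00278

a = A_s f_y/(0.85 f'_c b) = 359.46 mm.
β₁ = 0.85, so c = a/β₁ = 359.46/0.85 = 422.89 mm.
From the linear strain diagram with ε_cu = 0.003: ε_t = 0.003 (d − c)/c = 0.003 × (815 − 422.89)/422.89 = 0.00278.
ε_t < 0.004 — the section is over-reinforced for flexure under ACI limits.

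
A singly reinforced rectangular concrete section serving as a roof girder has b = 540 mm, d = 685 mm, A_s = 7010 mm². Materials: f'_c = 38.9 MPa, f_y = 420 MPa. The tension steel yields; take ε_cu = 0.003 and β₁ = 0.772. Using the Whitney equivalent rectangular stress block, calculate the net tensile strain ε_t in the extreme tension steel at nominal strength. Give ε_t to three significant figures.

a = A_s f_y/(0.85 f'_c b) = 164.89 mm.
β₁ = 0.772, so c = a/β₁ = 164.89/0.772 = 213.59 mm.
From the linear strain diagram with ε_cu = 0.003: ε_t = 0.003 (d − c)/c = 0.003 × (685 − 213.59)/213.59 = 0.00662.
Since ε_t ≥ 0.005, the section is tension-controlled.

ε_t ≈ 0.00662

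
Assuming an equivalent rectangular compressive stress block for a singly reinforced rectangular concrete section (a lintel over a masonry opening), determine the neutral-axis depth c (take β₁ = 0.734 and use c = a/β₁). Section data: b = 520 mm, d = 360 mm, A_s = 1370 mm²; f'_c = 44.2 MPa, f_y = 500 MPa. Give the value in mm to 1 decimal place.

T = A_s f_y = 1370 × 500 = 685000 N = 685 kN.
Setting C = 0.85 f'_c a b equal to T: a = 685000/(0.85 × 44.2 × 520) = 35.063 mm.
With β₁ = 0.734, c = a/β₁ = 35.063/0.734 = 47.8 mm.

c ≈ 47.8 mm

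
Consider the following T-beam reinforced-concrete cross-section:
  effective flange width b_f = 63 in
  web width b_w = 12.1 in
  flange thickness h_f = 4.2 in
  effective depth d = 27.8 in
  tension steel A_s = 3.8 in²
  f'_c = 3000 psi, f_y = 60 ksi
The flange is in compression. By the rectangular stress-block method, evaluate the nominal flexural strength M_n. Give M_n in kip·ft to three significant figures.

Tension: T = A_s f_y = 3.8 × 60 = 228 kips.
Try a within the flange: a = T/(0.85 f'_c b_f) = 228/(0.85 × 3 × 63) = 1.419 in.
Since a = 1.419 ≤ h_f = 4.2 in, the stress block lies entirely in the flange; analyse as a rectangular beam of width b_f.
M_n = T(d − a/2) = 228 × (27.8 − 0.7095) = 6176.6 kip·in.
M_n = 6176.6/12 = 514.72 kip·ft.

M_n ≈ 515 kip·ft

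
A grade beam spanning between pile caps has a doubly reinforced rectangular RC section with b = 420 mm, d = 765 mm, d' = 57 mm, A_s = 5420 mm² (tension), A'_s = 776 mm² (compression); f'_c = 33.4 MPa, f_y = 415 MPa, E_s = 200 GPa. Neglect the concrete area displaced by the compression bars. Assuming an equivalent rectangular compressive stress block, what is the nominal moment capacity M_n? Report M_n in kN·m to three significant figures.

M_n ≈ 1550 kN·m

Assume both tension and compression steel yield.
Net tension couple steel: A_s − A'_s = 4644 mm².
a = (A_s − A'_s) f_y / (0.85 f'_c b) = 1927260/(0.85 × 33.4 × 420) = 161.63 mm.
c = a/β₁ = 161.63/0.811 = 199.30 mm; ε'_s = 0.003(c − d')/c = 0.0021 ≥ f_y/E_s = 0.0021, so compression steel does yield.
M_n = (A_s − A'_s) f_y (d − a/2) + A'_s f_y (d − d') = [1927260 × (765 − 80.815) + 322040 × (765 − 57)] × 10⁻⁶ = 1318.60 + 228.00 = 1546.60 kN·m.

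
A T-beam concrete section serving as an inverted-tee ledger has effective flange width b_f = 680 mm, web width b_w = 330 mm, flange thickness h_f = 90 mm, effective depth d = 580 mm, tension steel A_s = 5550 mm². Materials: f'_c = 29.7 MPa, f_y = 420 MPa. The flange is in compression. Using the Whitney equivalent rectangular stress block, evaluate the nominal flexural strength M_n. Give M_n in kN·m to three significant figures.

Tension: T = A_s f_y = 5550 × 420 = 2331000 N.
Try a within the flange: a = T/(0.85 f'_c b_f) = 2331000/(0.85 × 29.7 × 680) = 135.79 mm.
a = 135.79 > h_f = 90 mm: the block extends into the web. Split into flange-overhang and web parts.
C_f = 0.85 f'_c (b_f − b_w) h_f = 0.85 × 29.7 × (680 − 330) × 90 = 795218 N.
Remaining web compression depth: a_w = (T − C_f)/(0.85 f'_c b_w) = (2331000 − 795218)/(0.85 × 29.7 × 330) = 184.35 mm.
M_n = C_f(d − h_f/2) + (T − C_f)(d − a_w/2) = 795218 × (580 − 45) + 1535782 × (580 − 92.175) = 425.44 + 749.19 = 1174.63 × 10⁶ N·mm.
M_n = 1174.63 kN·m.

M_n ≈ 1170 kN·m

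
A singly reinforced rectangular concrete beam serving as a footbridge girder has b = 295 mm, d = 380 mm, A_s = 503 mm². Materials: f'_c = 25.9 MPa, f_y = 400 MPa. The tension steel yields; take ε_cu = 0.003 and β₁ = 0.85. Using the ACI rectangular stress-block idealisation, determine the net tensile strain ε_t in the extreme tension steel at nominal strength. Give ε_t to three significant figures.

a = A_s f_y/(0.85 f'_c b) = 30.98 mm.
β₁ = 0.85, so c = a/β₁ = 30.98/0.85 = 36.45 mm.
From the linear strain diagram with ε_cu = 0.003: ε_t = 0.003 (d − c)/c = 0.003 × (380 − 36.45)/36.45 = 0.0283.
Since ε_t ≥ 0.005, the section is tension-controlled.

ε_t ≈ 0.0283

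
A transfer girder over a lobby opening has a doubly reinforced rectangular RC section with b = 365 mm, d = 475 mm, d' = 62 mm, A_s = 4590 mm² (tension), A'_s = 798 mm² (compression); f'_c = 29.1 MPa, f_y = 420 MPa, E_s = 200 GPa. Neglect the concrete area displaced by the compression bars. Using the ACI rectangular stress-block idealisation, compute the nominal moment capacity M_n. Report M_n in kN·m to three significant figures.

Assume both tension and compression steel yield.
Net tension couple steel: A_s − A'_s = 3792 mm².
a = (A_s − A'_s) f_y / (0.85 f'_c b) = 1592640/(0.85 × 29.1 × 365) = 176.41 mm.
c = a/β₁ = 176.41/0.842 = 209.51 mm; ε'_s = 0.003(c − d')/c = 0.0021 ≥ f_y/E_s = 0.0021, so compression steel does yield.
M_n = (A_s − A'_s) f_y (d − a/2) + A'_s f_y (d − d') = [1592640 × (475 − 88.205) + 335160 × (475 − 62)] × 10⁻⁶ = 616.03 + 138.42 = 754.45 kN·m.

M_n ≈ 754 kN·m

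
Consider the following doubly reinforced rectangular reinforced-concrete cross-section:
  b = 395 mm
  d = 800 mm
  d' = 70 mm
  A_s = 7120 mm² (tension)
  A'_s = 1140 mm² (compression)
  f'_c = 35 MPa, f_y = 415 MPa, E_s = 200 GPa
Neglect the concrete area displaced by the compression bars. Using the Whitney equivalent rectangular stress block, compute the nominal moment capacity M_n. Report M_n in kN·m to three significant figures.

M_n ≈ 2070 kN·m

Assume both tension and compression steel yield.
Net tension couple steel: A_s − A'_s = 5980 mm².
a = (A_s − A'_s) f_y / (0.85 f'_c b) = 2481700/(0.85 × 35 × 395) = 211.19 mm.
c = a/β₁ = 211.19/0.8 = 263.99 mm; ε'_s = 0.003(c − d')/c = 0.0022 ≥ f_y/E_s = 0.0021, so compression steel does yield.
M_n = (A_s − A'_s) f_y (d − a/2) + A'_s f_y (d − d') = [2481700 × (800 − 105.595) + 473100 × (800 − 70)] × 10⁻⁶ = 1723.30 + 345.36 = 2068.66 kN·m.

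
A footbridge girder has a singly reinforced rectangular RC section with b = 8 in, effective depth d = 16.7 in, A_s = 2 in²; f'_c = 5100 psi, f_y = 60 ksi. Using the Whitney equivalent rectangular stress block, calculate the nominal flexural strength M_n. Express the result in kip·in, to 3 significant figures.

M_n ≈ 1800 kip·in

T = A_s f_y = 2 × 60 = 120 kips.
a = T/(0.85 f'_c b) = 120/(0.85 × 5.1 × 8) = 3.460 in.
M_n = T(d − a/2) = 120 × (16.7 − 1.73) = 1796.4 kip·in.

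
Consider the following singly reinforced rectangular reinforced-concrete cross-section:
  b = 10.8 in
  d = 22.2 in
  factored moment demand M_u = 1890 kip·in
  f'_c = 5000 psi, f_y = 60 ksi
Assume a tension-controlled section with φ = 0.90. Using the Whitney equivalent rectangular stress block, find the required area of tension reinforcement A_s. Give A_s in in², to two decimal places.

A_s ≈ 1.66 in²

M_n = M_u/φ = 1890/0.90 = 2100 kip·in.
From M_n = 0.85 f'_c a b (d − a/2):
a = d − √(d² − 2M_n/(0.85 f'_c b)) = 22.2 − √(22.2² − 2 × 2100/(0.85 × 5 × 10.8)) = 2.167 in.
A_s = 0.85 f'_c a b / f_y = 0.85 × 5 × 2.167 × 10.8 / 60 = 1.658 in².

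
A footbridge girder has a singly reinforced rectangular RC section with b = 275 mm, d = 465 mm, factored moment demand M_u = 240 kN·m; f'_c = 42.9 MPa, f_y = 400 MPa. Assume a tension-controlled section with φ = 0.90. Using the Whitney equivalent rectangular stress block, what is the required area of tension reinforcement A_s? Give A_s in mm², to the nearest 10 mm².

M_n = M_u/φ = 240/0.90 = 266.667 kN·m.
With M_n = 0.85 f'_c a b (d − a/2), solve the quadratic for a:
a = d − √(d² − 2M_n/(0.85 f'_c b)) = 465 − √(465² − 2 × 266.667×10⁶/(0.85 × 42.9 × 275)) = 61.22 mm.
A_s = 0.85 f'_c a b / f_y = 0.85 × 42.9 × 61.22 × 275 / 400 = 1534.8 mm².

A_s ≈ 1530 mm²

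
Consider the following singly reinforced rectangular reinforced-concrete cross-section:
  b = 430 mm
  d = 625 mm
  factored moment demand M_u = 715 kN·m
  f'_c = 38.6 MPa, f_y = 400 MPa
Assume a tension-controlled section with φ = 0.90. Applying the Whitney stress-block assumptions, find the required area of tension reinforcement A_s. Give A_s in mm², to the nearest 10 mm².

A_s ≈ 3450 mm²

M_n = M_u/φ = 715/0.90 = 794.444 kN·m.
With M_n = 0.85 f'_c a b (d − a/2), solve the quadratic for a:
a = d − √(d² − 2M_n/(0.85 f'_c b)) = 625 − √(625² − 2 × 794.444×10⁶/(0.85 × 38.6 × 430)) = 97.74 mm.
A_s = 0.85 f'_c a b / f_y = 0.85 × 38.6 × 97.74 × 430 / 400 = 3447.4 mm².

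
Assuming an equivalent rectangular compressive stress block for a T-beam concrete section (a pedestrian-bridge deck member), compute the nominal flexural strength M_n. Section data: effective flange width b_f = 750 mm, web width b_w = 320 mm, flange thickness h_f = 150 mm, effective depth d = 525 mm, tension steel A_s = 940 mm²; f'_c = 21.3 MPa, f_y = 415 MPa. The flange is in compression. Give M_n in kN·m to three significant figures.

M_n ≈ 199 kN·m

Tension: T = A_s f_y = 940 × 415 = 390100 N.
Try a within the flange: a = T/(0.85 f'_c b_f) = 390100/(0.85 × 21.3 × 750) = 28.73 mm.
Since a = 28.73 ≤ h_f = 150 mm, the stress block lies entirely in the flange; analyse as a rectangular beam of width b_f.
M_n = T(d − a/2) = 390100 × (525 − 14.365) = 199.20 × 10⁶ N·mm.
M_n = 199.20 kN·m.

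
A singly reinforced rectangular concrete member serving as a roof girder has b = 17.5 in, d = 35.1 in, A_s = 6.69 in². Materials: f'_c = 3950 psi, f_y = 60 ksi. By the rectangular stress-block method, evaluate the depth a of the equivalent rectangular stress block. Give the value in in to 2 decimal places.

T = A_s f_y = 6.69 × 60 = 401.4 kips.
a = T/(0.85 f'_c b) = 401.4/(0.85 × 3.95 × 17.5) = 6.83 in.

a ≈ 6.83 in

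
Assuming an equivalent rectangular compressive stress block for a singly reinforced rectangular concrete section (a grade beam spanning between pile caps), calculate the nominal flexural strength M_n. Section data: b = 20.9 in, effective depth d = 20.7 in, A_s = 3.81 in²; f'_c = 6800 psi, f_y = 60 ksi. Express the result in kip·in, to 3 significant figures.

M_n ≈ 4520 kip·in

T = A_s f_y = 3.81 × 60 = 228.6 kips.
a = T/(0.85 f'_c b) = 228.6/(0.85 × 6.8 × 20.9) = 1.892 in.
M_n = T(d − a/2) = 228.6 × (20.7 − 0.946) = 4515.8 kip·in.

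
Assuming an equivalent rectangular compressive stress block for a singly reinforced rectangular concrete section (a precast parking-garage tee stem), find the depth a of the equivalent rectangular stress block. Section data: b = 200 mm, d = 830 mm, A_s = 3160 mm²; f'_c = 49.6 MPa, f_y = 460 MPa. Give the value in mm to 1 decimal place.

T = A_s f_y = 3160 × 460 = 1453600 N = 1453.6 kN.
Setting C = 0.85 f'_c a b equal to T: a = 1453600/(0.85 × 49.6 × 200) = 172.4 mm.

a ≈ 172.4 mm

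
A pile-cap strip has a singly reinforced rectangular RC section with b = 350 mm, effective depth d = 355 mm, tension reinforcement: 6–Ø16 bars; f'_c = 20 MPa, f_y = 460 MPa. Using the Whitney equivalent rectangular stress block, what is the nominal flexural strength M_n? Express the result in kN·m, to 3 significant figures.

M_n ≈ 171 kN·m

A_s = 6 × 201 = 1206 mm².
T = A_s f_y = 1206 × 460 = 554760 N = 554.76 kN.
From C = T: a = T/(0.85 f'_c b) = 554760/(0.85 × 20 × 350) = 93.24 mm.
M_n = T(d − a/2) = 554.76 kN × (355 − 46.62) mm = 171.08 kN·m.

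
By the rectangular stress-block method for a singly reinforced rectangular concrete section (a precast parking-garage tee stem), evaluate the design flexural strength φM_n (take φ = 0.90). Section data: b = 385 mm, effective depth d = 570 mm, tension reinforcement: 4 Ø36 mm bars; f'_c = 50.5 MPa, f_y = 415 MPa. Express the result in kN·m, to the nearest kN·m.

A_s = 4 × 1018 = 4072 mm².
T = A_s f_y = 4072 × 415 = 1689880 N = 1689.88 kN.
From C = T: a = T/(0.85 f'_c b) = 1689880/(0.85 × 50.5 × 385) = 102.26 mm.
M_n = T(d − a/2) = 1689.88 kN × (570 − 51.13) mm = 876.83 kN·m.
φM_n = 0.90 × 876.83 = 789.15 kN·m.

φM_n ≈ 789 kN·m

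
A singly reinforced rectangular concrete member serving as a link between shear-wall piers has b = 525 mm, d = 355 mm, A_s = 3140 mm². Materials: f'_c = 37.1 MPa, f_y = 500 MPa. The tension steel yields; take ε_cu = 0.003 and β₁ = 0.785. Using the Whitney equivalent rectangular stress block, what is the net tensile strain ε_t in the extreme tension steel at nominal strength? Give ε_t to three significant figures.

a = A_s f_y/(0.85 f'_c b) = 94.83 mm.
β₁ = 0.785, so c = a/β₁ = 94.83/0.785 = 120.80 mm.
From the linear strain diagram with ε_cu = 0.003: ε_t = 0.003 (d − c)/c = 0.003 × (355 − 120.80)/120.80 = 0.00582.
Since ε_t ≥ 0.005, the section is tension-controlled.

ε_t ≈ 0.00582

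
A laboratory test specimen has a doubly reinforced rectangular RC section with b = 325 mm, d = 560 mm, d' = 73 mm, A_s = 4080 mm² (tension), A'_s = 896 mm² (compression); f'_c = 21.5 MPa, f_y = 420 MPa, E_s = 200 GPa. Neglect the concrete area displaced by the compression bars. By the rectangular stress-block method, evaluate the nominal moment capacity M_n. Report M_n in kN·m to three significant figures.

Assume both tension and compression steel yield.
Net tension couple steel: A_s − A'_s = 3184 mm².
a = (A_s − A'_s) f_y / (0.85 f'_c b) = 1337280/(0.85 × 21.5 × 325) = 225.16 mm.
c = a/β₁ = 225.16/0.85 = 264.89 mm; ε'_s = 0.003(c − d')/c = 0.0022 ≥ f_y/E_s = 0.0021, so compression steel does yield.
M_n = (A_s − A'_s) f_y (d − a/2) + A'_s f_y (d − d') = [1337280 × (560 − 112.58) + 376320 × (560 − 73)] × 10⁻⁶ = 598.33 + 183.27 = 781.60 kN·m.

M_n ≈ 782 kN·m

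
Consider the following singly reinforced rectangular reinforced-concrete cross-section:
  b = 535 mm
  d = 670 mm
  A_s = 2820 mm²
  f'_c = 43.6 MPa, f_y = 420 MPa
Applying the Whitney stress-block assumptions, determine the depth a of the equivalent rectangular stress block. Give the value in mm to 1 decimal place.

T = A_s f_y = 2820 × 420 = 1184400 N = 1184.4 kN.
Setting C = 0.85 f'_c a b equal to T: a = 1184400/(0.85 × 43.6 × 535) = 59.7 mm.

a ≈ 59.7 mm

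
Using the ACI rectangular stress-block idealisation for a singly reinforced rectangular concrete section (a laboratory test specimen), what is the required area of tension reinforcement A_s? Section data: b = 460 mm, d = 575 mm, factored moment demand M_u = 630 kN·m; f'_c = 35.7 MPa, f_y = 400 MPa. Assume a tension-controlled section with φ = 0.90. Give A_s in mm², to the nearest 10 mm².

A_s ≈ 3320 mm²

M_n = M_u/φ = 630/0.90 = 700 kN·m.
With M_n = 0.85 f'_c a b (d − a/2), solve the quadratic for a:
a = d − √(d² − 2M_n/(0.85 f'_c b)) = 575 − √(575² − 2 × 700×10⁶/(0.85 × 35.7 × 460)) = 95.07 mm.
A_s = 0.85 f'_c a b / f_y = 0.85 × 35.7 × 95.07 × 460 / 400 = 3317.6 mm².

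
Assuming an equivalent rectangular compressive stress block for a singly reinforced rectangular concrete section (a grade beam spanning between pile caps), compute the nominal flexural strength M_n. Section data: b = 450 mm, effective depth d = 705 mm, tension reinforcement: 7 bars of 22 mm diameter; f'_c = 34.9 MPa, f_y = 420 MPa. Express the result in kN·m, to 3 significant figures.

M_n ≈ 741 kN·m

A_s = 7 × 380 = 2660 mm².
T = A_s f_y = 2660 × 420 = 1117200 N = 1117.2 kN.
From C = T: a = T/(0.85 f'_c b) = 1117200/(0.85 × 34.9 × 450) = 83.69 mm.
M_n = T(d − a/2) = 1117.2 kN × (705 − 41.845) mm = 740.88 kN·m.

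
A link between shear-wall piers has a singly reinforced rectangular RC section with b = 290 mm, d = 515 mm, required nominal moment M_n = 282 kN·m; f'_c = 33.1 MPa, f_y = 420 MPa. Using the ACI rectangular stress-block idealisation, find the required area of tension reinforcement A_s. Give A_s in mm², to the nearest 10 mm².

With M_n = 0.85 f'_c a b (d − a/2), solve the quadratic for a:
a = d − √(d² − 2M_n/(0.85 f'_c b)) = 515 − √(515² − 2 × 282×10⁶/(0.85 × 33.1 × 290)) = 72.17 mm.
A_s = 0.85 f'_c a b / f_y = 0.85 × 33.1 × 72.17 × 290 / 420 = 1402.0 mm².

A_s ≈ 1400 mm²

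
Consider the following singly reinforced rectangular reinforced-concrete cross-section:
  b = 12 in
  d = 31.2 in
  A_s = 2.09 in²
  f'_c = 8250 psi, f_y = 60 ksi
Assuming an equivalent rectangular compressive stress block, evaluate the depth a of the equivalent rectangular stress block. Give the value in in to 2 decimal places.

T = A_s f_y = 2.09 × 60 = 125.4 kips.
a = T/(0.85 f'_c b) = 125.4/(0.85 × 8.25 × 12) = 1.49 in.

a ≈ 1.49 in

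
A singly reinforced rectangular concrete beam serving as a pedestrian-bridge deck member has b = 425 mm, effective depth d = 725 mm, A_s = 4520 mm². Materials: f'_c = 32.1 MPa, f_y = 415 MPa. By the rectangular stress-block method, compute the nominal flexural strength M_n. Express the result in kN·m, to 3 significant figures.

M_n ≈ 1210 kN·m

T = A_s f_y = 4520 × 415 = 1875800 N = 1875.8 kN.
From C = T: a = T/(0.85 f'_c b) = 1875800/(0.85 × 32.1 × 425) = 161.76 mm.
M_n = T(d − a/2) = 1875.8 kN × (725 − 80.88) mm = 1208.24 kN·m.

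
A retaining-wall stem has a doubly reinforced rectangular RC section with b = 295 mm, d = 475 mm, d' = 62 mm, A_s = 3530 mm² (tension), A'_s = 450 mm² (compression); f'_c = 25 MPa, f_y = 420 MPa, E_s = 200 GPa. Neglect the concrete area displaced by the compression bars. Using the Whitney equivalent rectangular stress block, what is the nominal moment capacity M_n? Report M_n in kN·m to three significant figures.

Assume both tension and compression steel yield.
Net tension couple steel: A_s − A'_s = 3080 mm².
a = (A_s − A'_s) f_y / (0.85 f'_c b) = 1293600/(0.85 × 25 × 295) = 206.36 mm.
c = a/β₁ = 206.36/0.85 = 242.78 mm; ε'_s = 0.003(c − d')/c = 0.0022 ≥ f_y/E_s = 0.0021, so compression steel does yield.
M_n = (A_s − A'_s) f_y (d − a/2) + A'_s f_y (d − d') = [1293600 × (475 − 103.18) + 189000 × (475 − 62)] × 10⁻⁶ = 480.99 + 78.06 = 559.05 kN·m.

M_n ≈ 559 kN·m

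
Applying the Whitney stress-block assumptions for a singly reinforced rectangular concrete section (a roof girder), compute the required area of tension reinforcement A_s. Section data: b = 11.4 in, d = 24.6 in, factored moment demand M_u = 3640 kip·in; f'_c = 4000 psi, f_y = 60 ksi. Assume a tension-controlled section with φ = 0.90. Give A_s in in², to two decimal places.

A_s ≈ 3.03 in²

M_n = M_u/φ = 3640/0.90 = 4044.44 kip·in.
From M_n = 0.85 f'_c a b (d − a/2):
a = d − √(d² − 2M_n/(0.85 f'_c b)) = 24.6 − √(24.6² − 2 × 4044.44/(0.85 × 4 × 11.4)) = 4.688 in.
A_s = 0.85 f'_c a b / f_y = 0.85 × 4 × 4.688 × 11.4 / 60 = 3.028 in².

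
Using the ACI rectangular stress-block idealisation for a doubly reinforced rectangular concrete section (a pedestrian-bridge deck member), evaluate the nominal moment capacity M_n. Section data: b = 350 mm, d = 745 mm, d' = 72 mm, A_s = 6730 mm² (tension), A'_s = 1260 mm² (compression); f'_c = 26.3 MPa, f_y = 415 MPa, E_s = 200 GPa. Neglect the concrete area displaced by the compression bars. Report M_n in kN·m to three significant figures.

M_n ≈ 1710 kN·m

Assume both tension and compression steel yield.
Net tension couple steel: A_s − A'_s = 5470 mm².
a = (A_s − A'_s) f_y / (0.85 f'_c b) = 2270050/(0.85 × 26.3 × 350) = 290.13 mm.
c = a/β₁ = 290.13/0.85 = 341.33 mm; ε'_s = 0.003(c − d')/c = 0.0024 ≥ f_y/E_s = 0.0021, so compression steel does yield.
M_n = (A_s − A'_s) f_y (d − a/2) + A'_s f_y (d − d') = [2270050 × (745 − 145.065) + 522900 × (745 − 72)] × 10⁻⁶ = 1361.88 + 351.91 = 1713.79 kN·m.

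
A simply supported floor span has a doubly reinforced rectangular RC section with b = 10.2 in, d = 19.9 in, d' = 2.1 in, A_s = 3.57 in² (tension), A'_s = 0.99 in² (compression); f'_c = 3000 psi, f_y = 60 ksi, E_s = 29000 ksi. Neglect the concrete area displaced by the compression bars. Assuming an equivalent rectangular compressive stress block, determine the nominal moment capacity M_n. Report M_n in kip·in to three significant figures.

Assume both steels yield.
a = (A_s − A'_s) f_y/(0.85 f'_c b) = (3.57 − 0.99) × 60/(0.85 × 3 × 10.2) = 5.952 in.
c = a/β₁ = 5.952/0.85 = 7.002 in; ε'_s = 0.003(c − d')/c = 0.0021 ≥ ε_y = 0.0021, so the compression steel yields.
M_n = (A_s − A'_s) f_y (d − a/2) + A'_s f_y (d − d') = 154.8 × (19.9 − 2.976) + 59.4 × (19.9 − 2.1) = 2619.8 + 1057.3 = 3677.1 kip·in.

M_n ≈ 3680 kip·in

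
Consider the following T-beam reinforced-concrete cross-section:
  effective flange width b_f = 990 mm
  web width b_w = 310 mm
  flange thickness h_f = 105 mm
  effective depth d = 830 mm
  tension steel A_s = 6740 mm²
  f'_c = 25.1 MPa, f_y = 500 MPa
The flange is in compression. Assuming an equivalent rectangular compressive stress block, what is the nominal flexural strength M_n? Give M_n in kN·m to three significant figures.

M_n ≈ 2460 kN·m

Tension: T = A_s f_y = 6740 × 500 = 3370000 N.
Try a within the flange: a = T/(0.85 f'_c b_f) = 3370000/(0.85 × 25.1 × 990) = 159.55 mm.
a = 159.55 > h_f = 105 mm: the block extends into the web. Split into flange-overhang and web parts.
C_f = 0.85 f'_c (b_f − b_w) h_f = 0.85 × 25.1 × (990 − 310) × 105 = 1523319 N.
Remaining web compression depth: a_w = (T − C_f)/(0.85 f'_c b_w) = (3370000 − 1523319)/(0.85 × 25.1 × 310) = 279.21 mm.
M_n = C_f(d − h_f/2) + (T − C_f)(d − a_w/2) = 1523319 × (830 − 52.5) + 1846681 × (830 − 139.605) = 1184.38 + 1274.94 = 2459.32 × 10⁶ N·mm.
M_n = 2459.32 kN·m.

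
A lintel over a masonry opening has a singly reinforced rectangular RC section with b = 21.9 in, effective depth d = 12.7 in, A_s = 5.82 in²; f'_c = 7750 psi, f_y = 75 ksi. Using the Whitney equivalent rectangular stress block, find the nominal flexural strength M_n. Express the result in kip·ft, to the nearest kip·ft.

T = A_s f_y = 5.82 × 75 = 436.5 kips.
a = T/(0.85 f'_c b) = 436.5/(0.85 × 7.75 × 21.9) = 3.026 in.
M_n = T(d − a/2) = 436.5 × (12.7 − 1.513) = 4883.1 kip·in = 4883.1/12 = 406.93 kip·ft.

M_n ≈ 407 kip·ft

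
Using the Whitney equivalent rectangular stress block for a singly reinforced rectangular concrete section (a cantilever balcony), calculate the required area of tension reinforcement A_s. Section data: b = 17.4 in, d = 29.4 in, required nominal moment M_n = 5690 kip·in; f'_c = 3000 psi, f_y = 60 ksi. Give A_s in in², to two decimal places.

From M_n = 0.85 f'_c a b (d − a/2):
a = d − √(d² − 2M_n/(0.85 f'_c b)) = 29.4 − √(29.4² − 2 × 5690/(0.85 × 3 × 17.4)) = 4.745 in.
A_s = 0.85 f'_c a b / f_y = 0.85 × 3 × 4.745 × 17.4 / 60 = 3.509 in².

A_s ≈ 3.51 in²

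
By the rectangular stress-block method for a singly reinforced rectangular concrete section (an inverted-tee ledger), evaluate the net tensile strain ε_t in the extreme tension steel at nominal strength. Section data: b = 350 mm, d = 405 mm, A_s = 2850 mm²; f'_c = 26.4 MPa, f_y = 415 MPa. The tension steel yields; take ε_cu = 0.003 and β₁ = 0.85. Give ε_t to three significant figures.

a = A_s f_y/(0.85 f'_c b) = 150.59 mm.
β₁ = 0.85, so c = a/β₁ = 150.59/0.85 = 177.16 mm.
From the linear strain diagram with ε_cu = 0.003: ε_t = 0.003 (d − c)/c = 0.003 × (405 − 177.16)/177.16 = 0.00386.
ε_t < 0.004 — the section is over-reinforced for flexure under ACI limits.

ε_t ≈ 0.00386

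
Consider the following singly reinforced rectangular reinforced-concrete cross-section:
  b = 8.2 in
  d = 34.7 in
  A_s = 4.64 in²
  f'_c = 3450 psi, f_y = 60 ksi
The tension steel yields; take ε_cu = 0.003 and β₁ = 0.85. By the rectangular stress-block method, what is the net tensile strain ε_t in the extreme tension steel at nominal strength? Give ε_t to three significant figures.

a = A_s f_y/(0.85 f'_c b) = 11.578 in.
β₁ = 0.85, so c = a/β₁ = 11.578/0.85 = 13.621 in.
From the linear strain diagram with ε_cu = 0.003: ε_t = 0.003 (d − c)/c = 0.003 × (34.7 − 13.621)/13.621 = 0.00464.
ε_t is between 0.004 and 0.005 — transition zone.

ε_t ≈ 0.00464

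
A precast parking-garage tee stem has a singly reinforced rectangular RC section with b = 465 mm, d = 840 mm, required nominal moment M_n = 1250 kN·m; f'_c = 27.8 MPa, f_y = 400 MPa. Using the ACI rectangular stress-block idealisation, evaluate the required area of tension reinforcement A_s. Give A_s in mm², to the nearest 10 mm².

With M_n = 0.85 f'_c a b (d − a/2), solve the quadratic for a:
a = d − √(d² − 2M_n/(0.85 f'_c b)) = 840 − √(840² − 2 × 1250×10⁶/(0.85 × 27.8 × 465)) = 148.57 mm.
A_s = 0.85 f'_c a b / f_y = 0.85 × 27.8 × 148.57 × 465 / 400 = 4081.2 mm².

A_s ≈ 4080 mm²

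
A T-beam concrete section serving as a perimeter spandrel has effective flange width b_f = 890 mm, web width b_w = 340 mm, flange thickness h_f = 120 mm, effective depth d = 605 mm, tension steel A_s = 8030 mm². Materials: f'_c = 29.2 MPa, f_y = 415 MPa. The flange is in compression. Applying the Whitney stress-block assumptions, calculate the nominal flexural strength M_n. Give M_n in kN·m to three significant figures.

Tension: T = A_s f_y = 8030 × 415 = 3332450 N.
Try a within the flange: a = T/(0.85 f'_c b_f) = 3332450/(0.85 × 29.2 × 890) = 150.86 mm.
a = 150.86 > h_f = 120 mm: the block extends into the web. Split into flange-overhang and web parts.
C_f = 0.85 f'_c (b_f − b_w) h_f = 0.85 × 29.2 × (890 − 340) × 120 = 1638120 N.
Remaining web compression depth: a_w = (T − C_f)/(0.85 f'_c b_w) = (3332450 − 1638120)/(0.85 × 29.2 × 340) = 200.78 mm.
M_n = C_f(d − h_f/2) + (T − C_f)(d − a_w/2) = 1638120 × (605 − 60) + 1694330 × (605 − 100.39) = 892.78 + 854.98 = 1747.76 × 10⁶ N·mm.
M_n = 1747.76 kN·m.

M_n ≈ 1750 kN·m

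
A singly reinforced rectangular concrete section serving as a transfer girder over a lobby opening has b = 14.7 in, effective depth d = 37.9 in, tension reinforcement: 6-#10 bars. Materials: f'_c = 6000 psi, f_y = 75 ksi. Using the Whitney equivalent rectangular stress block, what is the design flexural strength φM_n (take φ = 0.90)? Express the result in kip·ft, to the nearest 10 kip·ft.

φM_n ≈ 1460 kip·ft

A_s = 6 × 1.27 = 7.62 in².
T = A_s f_y = 7.62 × 75 = 571.5 kips.
a = T/(0.85 f'_c b) = 571.5/(0.85 × 6 × 14.7) = 7.623 in.
M_n = T(d − a/2) = 571.5 × (37.9 − 3.8115) = 19481.6 kip·in = 19481.6/12 = 1623.47 kip·ft.
φM_n = 0.90 × 1623.47 = 1461.12 kip·ft.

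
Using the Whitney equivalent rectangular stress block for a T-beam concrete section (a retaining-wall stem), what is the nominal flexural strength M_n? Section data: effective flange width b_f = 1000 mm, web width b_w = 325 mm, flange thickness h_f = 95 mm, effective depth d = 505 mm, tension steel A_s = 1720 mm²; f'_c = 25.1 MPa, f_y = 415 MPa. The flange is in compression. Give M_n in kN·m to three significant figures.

M_n ≈ 349 kN·m

Tension: T = A_s f_y = 1720 × 415 = 713800 N.
Try a within the flange: a = T/(0.85 f'_c b_f) = 713800/(0.85 × 25.1 × 1000) = 33.46 mm.
Since a = 33.46 ≤ h_f = 95 mm, the stress block lies entirely in the flange; analyse as a rectangular beam of width b_f.
M_n = T(d − a/2) = 713800 × (505 − 16.73) = 348.53 × 10⁶ N·mm.
M_n = 348.53 kN·m.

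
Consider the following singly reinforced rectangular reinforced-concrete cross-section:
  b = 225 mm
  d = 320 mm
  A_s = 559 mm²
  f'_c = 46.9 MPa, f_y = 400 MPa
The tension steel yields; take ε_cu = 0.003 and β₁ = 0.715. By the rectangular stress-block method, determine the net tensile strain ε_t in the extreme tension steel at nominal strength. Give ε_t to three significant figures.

a = A_s f_y/(0.85 f'_c b) = 24.93 mm.
β₁ = 0.715, so c = a/β₁ = 24.93/0.715 = 34.87 mm.
From the linear strain diagram with ε_cu = 0.003: ε_t = 0.003 (d − c)/c = 0.003 × (320 − 34.87)/34.87 = 0.0245.
Since ε_t ≥ 0.005, the section is tension-controlled.

ε_t ≈ 0.0245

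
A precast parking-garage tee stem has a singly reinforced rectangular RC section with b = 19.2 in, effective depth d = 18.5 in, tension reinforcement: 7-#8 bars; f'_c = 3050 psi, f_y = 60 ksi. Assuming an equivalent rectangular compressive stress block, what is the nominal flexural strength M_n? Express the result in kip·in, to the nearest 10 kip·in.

M_n ≈ 5030 kip·in

A_s = 7 × 0.79 = 5.53 in².
T = A_s f_y = 5.53 × 60 = 331.8 kips.
a = T/(0.85 f'_c b) = 331.8/(0.85 × 3.05 × 19.2) = 6.666 in.
M_n = T(d − a/2) = 331.8 × (18.5 − 3.333) = 5032.4 kip·in.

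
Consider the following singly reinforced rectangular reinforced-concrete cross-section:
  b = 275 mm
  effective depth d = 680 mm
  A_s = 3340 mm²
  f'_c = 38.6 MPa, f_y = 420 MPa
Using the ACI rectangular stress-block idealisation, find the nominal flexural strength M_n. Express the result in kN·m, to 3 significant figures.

T = A_s f_y = 3340 × 420 = 1402800 N = 1402.8 kN.
From C = T: a = T/(0.85 f'_c b) = 1402800/(0.85 × 38.6 × 275) = 155.47 mm.
M_n = T(d − a/2) = 1402.8 kN × (680 − 77.735) mm = 844.86 kN·m.

M_n ≈ 845 kN·m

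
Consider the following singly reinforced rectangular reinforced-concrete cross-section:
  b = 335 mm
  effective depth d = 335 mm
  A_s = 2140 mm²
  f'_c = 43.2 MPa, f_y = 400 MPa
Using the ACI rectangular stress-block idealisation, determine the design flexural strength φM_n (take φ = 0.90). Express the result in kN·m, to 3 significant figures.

T = A_s f_y = 2140 × 400 = 856000 N = 856 kN.
From C = T: a = T/(0.85 f'_c b) = 856000/(0.85 × 43.2 × 335) = 69.59 mm.
M_n = T(d − a/2) = 856 kN × (335 − 34.795) mm = 256.98 kN·m.
φM_n = 0.90 × 256.98 = 231.28 kN·m.

φM_n ≈ 231 kN·m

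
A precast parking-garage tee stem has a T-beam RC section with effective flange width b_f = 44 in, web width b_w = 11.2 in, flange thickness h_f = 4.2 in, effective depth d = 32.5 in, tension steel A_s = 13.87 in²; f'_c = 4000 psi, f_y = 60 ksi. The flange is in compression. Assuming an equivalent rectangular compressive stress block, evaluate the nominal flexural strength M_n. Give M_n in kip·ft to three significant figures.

M_n ≈ 2030 kip·ft

Tension: T = A_s f_y = 13.87 × 60 = 832.2 kips.
Try a within the flange: a = T/(0.85 f'_c b_f) = 832.2/(0.85 × 4 × 44) = 5.563 in.
a = 5.563 > h_f = 4.2 in: the block extends into the web. Split into flange-overhang and web parts.
C_f = 0.85 f'_c (b_f − b_w) h_f = 0.85 × 4 × (44 − 11.2) × 4.2 = 468.4 kips.
Remaining web compression depth: a_w = (T − C_f)/(0.85 f'_c b_w) = (832.2 − 468.4)/(0.85 × 4 × 11.2) = 9.554 in.
M_n = C_f(d − h_f/2) + (T − C_f)(d − a_w/2) = 468.4 × (32.5 − 2.1) + 363.8 × (32.5 − 4.777) = 14239.4 + 10085.6 = 24325.0 kip·in.
M_n = 24325.0/12 = 2027.08 kip·ft.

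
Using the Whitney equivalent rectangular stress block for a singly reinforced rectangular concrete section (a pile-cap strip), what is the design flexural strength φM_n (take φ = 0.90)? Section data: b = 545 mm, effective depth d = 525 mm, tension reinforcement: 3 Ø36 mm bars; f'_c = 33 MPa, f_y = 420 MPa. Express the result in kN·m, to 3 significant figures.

A_s = 3 × 1018 = 3054 mm².
T = A_s f_y = 3054 × 420 = 1282680 N = 1282.68 kN.
From C = T: a = T/(0.85 f'_c b) = 1282680/(0.85 × 33 × 545) = 83.91 mm.
M_n = T(d − a/2) = 1282.68 kN × (525 − 41.955) mm = 619.59 kN·m.
φM_n = 0.90 × 619.59 = 557.63 kN·m.

φM_n ≈ 558 kN·m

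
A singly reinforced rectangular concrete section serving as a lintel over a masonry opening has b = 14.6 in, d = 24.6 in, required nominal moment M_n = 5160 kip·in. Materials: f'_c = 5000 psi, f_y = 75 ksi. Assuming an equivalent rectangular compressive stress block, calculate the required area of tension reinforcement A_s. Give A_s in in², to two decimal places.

A_s ≈ 3.02 in²

From M_n = 0.85 f'_c a b (d − a/2):
a = d − √(d² − 2M_n/(0.85 f'_c b)) = 24.6 − √(24.6² − 2 × 5160/(0.85 × 5 × 14.6)) = 3.651 in.
A_s = 0.85 f'_c a b / f_y = 0.85 × 5 × 3.651 × 14.6 / 75 = 3.021 in².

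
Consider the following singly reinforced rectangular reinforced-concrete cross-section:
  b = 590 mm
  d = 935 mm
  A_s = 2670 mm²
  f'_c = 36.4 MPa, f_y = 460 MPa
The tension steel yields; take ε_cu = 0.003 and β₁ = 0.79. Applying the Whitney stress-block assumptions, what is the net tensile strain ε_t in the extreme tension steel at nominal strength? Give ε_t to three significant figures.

ε_t ≈ 0.0299

a = A_s f_y/(0.85 f'_c b) = 67.28 mm.
β₁ = 0.79, so c = a/β₁ = 67.28/0.79 = 85.16 mm.
From the linear strain diagram with ε_cu = 0.003: ε_t = 0.003 (d − c)/c = 0.003 × (935 − 85.16)/85.16 = 0.0299.
Since ε_t ≥ 0.005, the section is tension-controlled.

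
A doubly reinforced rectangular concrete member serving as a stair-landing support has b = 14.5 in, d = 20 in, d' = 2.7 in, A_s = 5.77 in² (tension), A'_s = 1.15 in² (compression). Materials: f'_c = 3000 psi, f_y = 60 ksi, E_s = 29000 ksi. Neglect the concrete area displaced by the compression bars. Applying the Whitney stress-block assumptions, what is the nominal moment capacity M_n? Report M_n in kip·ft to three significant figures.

M_n ≈ 475 kip·ft

Assume both steels yield.
a = (A_s − A'_s) f_y/(0.85 f'_c b) = (5.77 − 1.15) × 60/(0.85 × 3 × 14.5) = 7.497 in.
c = a/β₁ = 7.497/0.85 = 8.820 in; ε'_s = 0.003(c − d')/c = 0.0021 ≥ ε_y = 0.0021, so the compression steel yields.
M_n = (A_s − A'_s) f_y (d − a/2) + A'_s f_y (d − d') = 277.2 × (20 − 3.7485) + 69 × (20 − 2.7) = 4504.9 + 1193.7 = 5698.6 kip·in = 5698.6/12 = 474.88 kip·ft.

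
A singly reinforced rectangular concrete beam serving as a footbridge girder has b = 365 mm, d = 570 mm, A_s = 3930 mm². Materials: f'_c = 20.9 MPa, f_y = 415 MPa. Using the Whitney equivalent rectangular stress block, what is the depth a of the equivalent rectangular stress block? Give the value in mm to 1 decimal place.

a ≈ 251.5 mm

T = A_s f_y = 3930 × 415 = 1630950 N = 1630.95 kN.
Setting C = 0.85 f'_c a b equal to T: a = 1630950/(0.85 × 20.9 × 365) = 251.5 mm.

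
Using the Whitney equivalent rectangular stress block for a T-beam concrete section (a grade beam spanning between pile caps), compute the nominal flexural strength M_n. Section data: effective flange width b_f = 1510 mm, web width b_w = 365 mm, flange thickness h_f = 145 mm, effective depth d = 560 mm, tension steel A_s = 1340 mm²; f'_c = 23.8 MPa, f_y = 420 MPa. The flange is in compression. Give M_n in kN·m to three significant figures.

Tension: T = A_s f_y = 1340 × 420 = 562800 N.
Try a within the flange: a = T/(0.85 f'_c b_f) = 562800/(0.85 × 23.8 × 1510) = 18.42 mm.
Since a = 18.42 ≤ h_f = 145 mm, the stress block lies entirely in the flange; analyse as a rectangular beam of width b_f.
M_n = T(d − a/2) = 562800 × (560 − 9.21) = 309.98 × 10⁶ N·mm.
M_n = 309.98 kN·m.

M_n ≈ 310 kN·m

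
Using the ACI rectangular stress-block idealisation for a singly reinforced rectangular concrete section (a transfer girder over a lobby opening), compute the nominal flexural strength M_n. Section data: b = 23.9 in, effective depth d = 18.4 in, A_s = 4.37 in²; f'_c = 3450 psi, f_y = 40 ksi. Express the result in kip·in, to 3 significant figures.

M_n ≈ 3000 kip·in

T = A_s f_y = 4.37 × 40 = 174.8 kips.
a = T/(0.85 f'_c b) = 174.8/(0.85 × 3.45 × 23.9) = 2.494 in.
M_n = T(d − a/2) = 174.8 × (18.4 − 1.247) = 2998.3 kip·in.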